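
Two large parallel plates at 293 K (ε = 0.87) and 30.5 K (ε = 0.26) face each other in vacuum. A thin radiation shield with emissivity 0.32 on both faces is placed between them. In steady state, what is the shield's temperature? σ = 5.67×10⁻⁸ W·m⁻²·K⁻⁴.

In steady state the net flux on the hot side equals that on the cold side.
σ(T₁⁴−T_s⁴)/D₁ = σ(T_s⁴−T₂⁴)/D₂, with D₁ = 1/ε₁+1/ε_s−1 = 3.274, D₂ = 1/ε_s+1/ε₂−1 = 5.971.
Solve for T_s⁴: T_s⁴ = (D₂·T₁⁴ + D₁·T₂⁴)/(D₁+D₂) = 4.760×10⁹ K⁴.

T_s ≈ 263 K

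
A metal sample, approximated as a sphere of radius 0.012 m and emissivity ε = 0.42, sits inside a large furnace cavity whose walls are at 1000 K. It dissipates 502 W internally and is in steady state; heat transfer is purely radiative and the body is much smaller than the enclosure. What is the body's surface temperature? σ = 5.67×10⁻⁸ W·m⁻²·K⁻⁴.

T ≈ 1890 K

For a small grey body in a large enclosure, net radiated power = εσA(T⁴ − T_w⁴).
Steady state: P = εσA(T⁴ − T_w⁴) with A = 4πr² = 0.001810 m².
T⁴ = P/(εσA) + T_w⁴ = 502/(0.42·5.67×10⁻⁸·0.001810) + (1000)⁴
    = 1.165×10¹³ + 1.000×10¹² = 1.265×10¹³ K⁴.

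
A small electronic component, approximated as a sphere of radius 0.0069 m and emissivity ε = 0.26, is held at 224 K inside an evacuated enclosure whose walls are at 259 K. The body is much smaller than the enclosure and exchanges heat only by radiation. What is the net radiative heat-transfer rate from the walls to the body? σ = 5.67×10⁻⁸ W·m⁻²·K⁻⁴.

For a small grey body in a large enclosure: P_net = εσA(T_body⁴ − T_wall⁴).
A = 4πr² = 5.983×10⁻⁴ m²; T_body⁴ − T_wall⁴ = 2.518×10⁹ − 4.500×10⁹ = -1.982×10⁹ K⁴.
|P_net| = 0.26·5.67×10⁻⁸·5.983×10⁻⁴·1.982×10⁹.

P_net ≈ 0.0175 W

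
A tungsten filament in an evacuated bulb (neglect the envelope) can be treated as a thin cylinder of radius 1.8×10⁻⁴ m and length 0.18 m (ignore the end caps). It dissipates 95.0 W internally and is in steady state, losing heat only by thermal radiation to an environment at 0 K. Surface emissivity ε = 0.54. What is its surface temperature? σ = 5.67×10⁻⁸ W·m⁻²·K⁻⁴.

T ≈ 1980 K

Steady state: internal power = radiated power, P = εσA T⁴.
Radiating area A = 2πrL = 2.036×10⁻⁴ m².
T⁴ = P/(εσA) = 95.0/(0.54·5.67×10⁻⁸·2.036×10⁻⁴) = 1.524×10¹³ K⁴.
T = (1.524×10¹³)^(1/4).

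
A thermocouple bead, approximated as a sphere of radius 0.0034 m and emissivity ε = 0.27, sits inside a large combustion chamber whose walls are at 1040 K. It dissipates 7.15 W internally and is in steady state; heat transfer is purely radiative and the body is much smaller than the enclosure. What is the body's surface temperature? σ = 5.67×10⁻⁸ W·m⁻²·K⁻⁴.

T ≈ 1450 K

For a small grey body in a large enclosure, net radiated power = εσA(T⁴ − T_w⁴).
Steady state: P = εσA(T⁴ − T_w⁴) with A = 4πr² = 1.453×10⁻⁴ m².
T⁴ = P/(εσA) + T_w⁴ = 7.15/(0.27·5.67×10⁻⁸·1.453×10⁻⁴) + (1040)⁴
    = 3.215×10¹² + 1.170×10¹² = 4.385×10¹² K⁴.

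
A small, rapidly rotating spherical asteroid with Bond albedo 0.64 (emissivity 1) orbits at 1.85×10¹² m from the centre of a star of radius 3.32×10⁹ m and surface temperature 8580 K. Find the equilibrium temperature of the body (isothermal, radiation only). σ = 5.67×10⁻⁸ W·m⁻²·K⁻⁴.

The star's surface emits σT_*⁴; at distance d the flux is S = σT_*⁴(R_*/d)².
S = 5.67×10⁻⁸·(8580)⁴·(3.32×10⁹/1.85×10¹²)² = 989.6 W/m².
For an isothermal sphere T⁴ = (1−a)S/(4σ) = 1.571×10⁹ K⁴.

T ≈ 199 K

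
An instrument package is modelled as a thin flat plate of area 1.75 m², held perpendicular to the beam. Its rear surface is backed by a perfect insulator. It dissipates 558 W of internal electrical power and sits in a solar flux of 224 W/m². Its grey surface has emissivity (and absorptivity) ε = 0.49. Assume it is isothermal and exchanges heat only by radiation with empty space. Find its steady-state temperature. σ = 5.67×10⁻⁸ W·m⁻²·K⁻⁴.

At steady state, absorbed solar power + internal power = radiated power.
Absorbed: α·S·A_cross = 0.49·224·1.750 = 192.1 W (cross-section A).
Total input = 192.1 + 558 = 750.1 W.
Radiated: εσ·A_surf·T⁴ with A_surf = A = 1.750 m².
T⁴ = 750.1/(0.49·5.67×10⁻⁸·1.750) = 1.543×10¹⁰ K⁴.

T ≈ 352 K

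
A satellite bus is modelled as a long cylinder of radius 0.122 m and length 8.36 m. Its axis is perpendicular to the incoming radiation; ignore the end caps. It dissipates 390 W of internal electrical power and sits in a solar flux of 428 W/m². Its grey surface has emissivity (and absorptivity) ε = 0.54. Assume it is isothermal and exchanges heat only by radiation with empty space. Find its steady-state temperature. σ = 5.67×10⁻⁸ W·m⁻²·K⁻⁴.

At steady state, absorbed solar power + internal power = radiated power.
Absorbed: α·S·A_cross = 0.54·428·2.040 = 471.4 W (cross-section 2rL).
Total input = 471.4 + 390 = 861.4 W.
Radiated: εσ·A_surf·T⁴ with A_surf = 2πrL = 6.408 m².
T⁴ = 861.4/(0.54·5.67×10⁻⁸·6.408) = 4.390×10⁹ K⁴.

T ≈ 257 K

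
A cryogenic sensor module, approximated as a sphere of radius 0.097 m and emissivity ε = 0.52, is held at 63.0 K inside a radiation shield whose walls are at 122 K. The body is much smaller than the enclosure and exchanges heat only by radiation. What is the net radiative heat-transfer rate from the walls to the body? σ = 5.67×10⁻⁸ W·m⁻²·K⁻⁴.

For a small grey body in a large enclosure: P_net = εσA(T_body⁴ − T_wall⁴).
A = 4πr² = 0.1182 m²; T_body⁴ − T_wall⁴ = 1.575×10⁷ − 2.215×10⁸ = -2.058×10⁸ K⁴.
|P_net| = 0.52·5.67×10⁻⁸·0.1182·2.058×10⁸.

P_net ≈ 0.717 W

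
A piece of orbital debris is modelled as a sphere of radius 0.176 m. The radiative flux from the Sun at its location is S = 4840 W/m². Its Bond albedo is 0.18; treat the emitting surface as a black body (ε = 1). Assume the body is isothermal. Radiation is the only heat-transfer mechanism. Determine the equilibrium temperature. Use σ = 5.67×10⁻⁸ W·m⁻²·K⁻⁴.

At equilibrium, absorbed power = emitted power.
Absorbing cross-section = πr² = 0.09731 m²; emitting surface = 4πr² = 0.3893 m² (ratio 4).
(1−a)S·A_cross = εσ·A_surf·T⁴  ⇒  T⁴ = (1−a)S/(4σ).
T⁴ = 0.820·4840/(4·5.67×10⁻⁸) = 1.750×10¹⁰ K⁴.
T = (1.750×10¹⁰)^(1/4).

T ≈ 364 K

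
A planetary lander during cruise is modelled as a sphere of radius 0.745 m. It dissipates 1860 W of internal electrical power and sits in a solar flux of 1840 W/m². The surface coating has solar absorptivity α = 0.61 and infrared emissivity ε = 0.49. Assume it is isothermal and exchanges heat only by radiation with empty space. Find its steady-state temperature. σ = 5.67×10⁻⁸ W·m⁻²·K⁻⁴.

At steady state, absorbed solar power + internal power = radiated power.
Absorbed: α·S·A_cross = 0.61·1840·1.744 = 1957 W (cross-section πr²).
Total input = 1957 + 1860 = 3817 W.
Radiated: εσ·A_surf·T⁴ with A_surf = 4πr² = 6.975 m².
T⁴ = 3817/(0.49·5.67×10⁻⁸·6.975) = 1.970×10¹⁰ K⁴.

T ≈ 375 K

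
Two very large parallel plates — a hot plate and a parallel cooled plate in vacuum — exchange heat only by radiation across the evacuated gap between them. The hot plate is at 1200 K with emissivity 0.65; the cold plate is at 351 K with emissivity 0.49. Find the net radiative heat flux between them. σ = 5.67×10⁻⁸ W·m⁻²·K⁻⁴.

q ≈ 45300 W/m²

For two infinite grey parallel plates, q = σ(T₁⁴ − T₂⁴)/(1/ε₁ + 1/ε₂ − 1).
T₁⁴ − T₂⁴ = 2.074×10¹² − 1.518×10¹⁰ = 2.058×10¹² K⁴.
1/ε₁ + 1/ε₂ − 1 = 1.538 + 2.041 − 1 = 2.579.
q = 5.67×10⁻⁸ × 2.058×10¹² / 2.579.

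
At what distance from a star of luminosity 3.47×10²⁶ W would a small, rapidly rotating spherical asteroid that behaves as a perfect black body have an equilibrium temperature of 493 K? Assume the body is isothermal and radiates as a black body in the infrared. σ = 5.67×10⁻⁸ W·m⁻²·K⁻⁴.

d ≈ 4.54×10¹⁰ m

For an isothermal black-emitting sphere, (1−a)S·πr² = σ·4πr²·T⁴ ⇒ S = 4σT⁴/(1−a).
S = 4·5.67×10⁻⁸·(493)⁴/1.00 = 13400 W/m².
Flux falls as S = L/(4πd²), so d = √(L/(4πS)) = √(3.47×10²⁶/(4π·13400)).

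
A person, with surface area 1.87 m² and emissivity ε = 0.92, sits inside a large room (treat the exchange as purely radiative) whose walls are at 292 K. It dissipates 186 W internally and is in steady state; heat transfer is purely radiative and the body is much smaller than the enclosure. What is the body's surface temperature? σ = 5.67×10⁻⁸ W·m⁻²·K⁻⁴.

T ≈ 310 K

For a small grey body in a large enclosure, net radiated power = εσA(T⁴ − T_w⁴).
Steady state: P = εσA(T⁴ − T_w⁴) with A = 1.87 m².
T⁴ = P/(εσA) + T_w⁴ = 186/(0.92·5.67×10⁻⁸·1.870) + (292)⁴
    = 1.907×10⁹ + 7.270×10⁹ = 9.177×10⁹ K⁴.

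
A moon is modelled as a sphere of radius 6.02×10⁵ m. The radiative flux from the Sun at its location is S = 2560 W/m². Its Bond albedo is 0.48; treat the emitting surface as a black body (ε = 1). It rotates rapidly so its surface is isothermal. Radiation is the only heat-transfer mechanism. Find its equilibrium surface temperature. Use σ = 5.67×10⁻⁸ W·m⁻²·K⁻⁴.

At equilibrium, absorbed power = emitted power.
Absorbing cross-section = πr² = 1.139×10¹² m²; emitting surface = 4πr² = 4.554×10¹² m² (ratio 4).
(1−a)S·A_cross = εσ·A_surf·T⁴  ⇒  T⁴ = (1−a)S/(4σ).
T⁴ = 0.520·2560/(4·5.67×10⁻⁸) = 5.869×10⁹ K⁴.
T = (5.869×10⁹)^(1/4).

T ≈ 277 K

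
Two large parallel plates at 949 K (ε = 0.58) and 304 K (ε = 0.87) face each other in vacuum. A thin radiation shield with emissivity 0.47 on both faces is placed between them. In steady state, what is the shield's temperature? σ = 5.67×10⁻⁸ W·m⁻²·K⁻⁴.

In steady state the net flux on the hot side equals that on the cold side.
σ(T₁⁴−T_s⁴)/D₁ = σ(T_s⁴−T₂⁴)/D₂, with D₁ = 1/ε₁+1/ε_s−1 = 2.852, D₂ = 1/ε_s+1/ε₂−1 = 2.277.
Solve for T_s⁴: T_s⁴ = (D₂·T₁⁴ + D₁·T₂⁴)/(D₁+D₂) = 3.648×10¹¹ K⁴.

T_s ≈ 777 K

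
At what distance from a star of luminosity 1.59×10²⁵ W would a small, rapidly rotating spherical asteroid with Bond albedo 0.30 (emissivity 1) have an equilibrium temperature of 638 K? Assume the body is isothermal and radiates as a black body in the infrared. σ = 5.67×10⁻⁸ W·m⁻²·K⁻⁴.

For an isothermal black-emitting sphere, (1−a)S·πr² = σ·4πr²·T⁴ ⇒ S = 4σT⁴/(1−a).
S = 4·5.67×10⁻⁸·(638)⁴/0.700 = 53680 W/m².
Flux falls as S = L/(4πd²), so d = √(L/(4πS)) = √(1.59×10²⁵/(4π·53680)).

d ≈ 4.85×10⁹ m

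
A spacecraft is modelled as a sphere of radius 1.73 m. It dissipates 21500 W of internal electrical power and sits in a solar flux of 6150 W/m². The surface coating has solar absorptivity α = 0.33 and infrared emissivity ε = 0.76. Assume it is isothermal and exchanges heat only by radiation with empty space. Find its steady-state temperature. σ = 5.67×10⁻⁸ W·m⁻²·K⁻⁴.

T ≈ 398 K

At steady state, absorbed solar power + internal power = radiated power.
Absorbed: α·S·A_cross = 0.33·6150·9.402 = 19080 W (cross-section πr²).
Total input = 19080 + 21500 = 40580 W.
Radiated: εσ·A_surf·T⁴ with A_surf = 4πr² = 37.61 m².
T⁴ = 40580/(0.76·5.67×10⁻⁸·37.61) = 2.504×10¹⁰ K⁴.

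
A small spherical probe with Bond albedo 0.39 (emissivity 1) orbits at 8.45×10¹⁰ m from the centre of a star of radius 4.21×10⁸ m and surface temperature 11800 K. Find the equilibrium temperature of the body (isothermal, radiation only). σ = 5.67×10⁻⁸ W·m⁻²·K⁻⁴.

The star's surface emits σT_*⁴; at distance d the flux is S = σT_*⁴(R_*/d)².
S = 5.67×10⁻⁸·(11800)⁴·(4.21×10⁸/8.45×10¹⁰)² = 27290 W/m².
For an isothermal sphere T⁴ = (1−a)S/(4σ) = 7.339×10¹⁰ K⁴.

T ≈ 520 K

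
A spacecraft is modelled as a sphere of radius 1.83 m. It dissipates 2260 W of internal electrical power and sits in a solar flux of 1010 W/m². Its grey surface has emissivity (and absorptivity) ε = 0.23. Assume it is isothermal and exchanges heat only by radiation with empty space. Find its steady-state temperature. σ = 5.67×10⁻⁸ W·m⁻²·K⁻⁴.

T ≈ 304 K

At steady state, absorbed solar power + internal power = radiated power.
Absorbed: α·S·A_cross = 0.23·1010·10.52 = 2444 W (cross-section πr²).
Total input = 2444 + 2260 = 4704 W.
Radiated: εσ·A_surf·T⁴ with A_surf = 4πr² = 42.08 m².
T⁴ = 4704/(0.23·5.67×10⁻⁸·42.08) = 8.571×10⁹ K⁴.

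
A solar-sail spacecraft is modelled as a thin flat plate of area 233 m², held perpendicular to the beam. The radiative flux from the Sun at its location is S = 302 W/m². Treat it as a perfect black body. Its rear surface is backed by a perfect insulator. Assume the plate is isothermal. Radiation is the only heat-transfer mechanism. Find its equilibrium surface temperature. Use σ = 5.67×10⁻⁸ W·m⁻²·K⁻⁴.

T ≈ 270 K

At equilibrium, absorbed power = emitted power.
Absorbing cross-section = A = 233.0 m²; emitting surface = A = 233.0 m² (ratio 1).
S·A_cross = εσ·A_surf·T⁴  ⇒  T⁴ = S/(1σ).
T⁴ = 1.00·302/(1·5.67×10⁻⁸) = 5.326×10⁹ K⁴.
T = (5.326×10⁹)^(1/4).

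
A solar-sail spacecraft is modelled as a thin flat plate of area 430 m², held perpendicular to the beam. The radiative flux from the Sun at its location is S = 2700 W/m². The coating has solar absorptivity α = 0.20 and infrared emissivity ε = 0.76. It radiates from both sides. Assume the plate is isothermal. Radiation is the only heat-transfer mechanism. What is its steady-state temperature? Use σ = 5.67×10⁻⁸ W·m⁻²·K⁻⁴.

T ≈ 281 K

At equilibrium, absorbed power = emitted power.
Absorbing cross-section = A = 430.0 m²; emitting surface = 2A = 860.0 m² (ratio 2).
αS·A_cross = εσ·A_surf·T⁴  ⇒  T⁴ = αS/(ε·2σ).
T⁴ = 0.200·2700/(0.76·2·5.67×10⁻⁸) = 6.266×10⁹ K⁴.
T = (6.266×10⁹)^(1/4).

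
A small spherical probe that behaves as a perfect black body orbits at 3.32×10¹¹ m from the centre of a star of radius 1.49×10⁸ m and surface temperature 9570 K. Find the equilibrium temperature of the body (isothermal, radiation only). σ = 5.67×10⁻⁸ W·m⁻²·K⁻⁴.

The star's surface emits σT_*⁴; at distance d the flux is S = σT_*⁴(R_*/d)².
S = 5.67×10⁻⁸·(9570)⁴·(1.49×10⁸/3.32×10¹¹)² = 95.79 W/m².
For an isothermal sphere T⁴ = (1−a)S/(4σ) = 4.224×10⁸ K⁴.

T ≈ 143 K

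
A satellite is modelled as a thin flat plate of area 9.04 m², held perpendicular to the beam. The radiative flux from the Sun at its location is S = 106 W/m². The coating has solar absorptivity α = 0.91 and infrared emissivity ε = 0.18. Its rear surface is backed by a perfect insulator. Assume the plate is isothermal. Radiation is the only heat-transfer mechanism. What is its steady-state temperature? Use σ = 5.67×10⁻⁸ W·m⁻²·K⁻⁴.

At equilibrium, absorbed power = emitted power.
Absorbing cross-section = A = 9.040 m²; emitting surface = A = 9.040 m² (ratio 1).
αS·A_cross = εσ·A_surf·T⁴  ⇒  T⁴ = αS/(ε·1σ).
T⁴ = 0.910·106/(0.18·1·5.67×10⁻⁸) = 9.451×10⁹ K⁴.
T = (9.451×10⁹)^(1/4).

T ≈ 312 K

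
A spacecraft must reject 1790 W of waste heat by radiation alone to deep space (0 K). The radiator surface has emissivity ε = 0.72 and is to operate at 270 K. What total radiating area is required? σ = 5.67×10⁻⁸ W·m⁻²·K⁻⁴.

A ≈ 8.25 m²

P = εσA T⁴ ⇒ A = P/(εσT⁴).
T⁴ = 5.314×10⁹ K⁴.
A = 1790/(0.72 × 5.67×10⁻⁸ × 5.314×10⁹).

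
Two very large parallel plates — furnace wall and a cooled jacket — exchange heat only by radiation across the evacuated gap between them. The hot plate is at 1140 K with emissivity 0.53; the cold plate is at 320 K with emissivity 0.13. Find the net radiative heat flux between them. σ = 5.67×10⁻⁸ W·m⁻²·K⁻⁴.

For two infinite grey parallel plates, q = σ(T₁⁴ − T₂⁴)/(1/ε₁ + 1/ε₂ − 1).
T₁⁴ − T₂⁴ = 1.689×10¹² − 1.049×10¹⁰ = 1.678×10¹² K⁴.
1/ε₁ + 1/ε₂ − 1 = 1.887 + 7.692 − 1 = 8.579.
q = 5.67×10⁻⁸ × 1.678×10¹² / 8.579.

q ≈ 11100 W/m²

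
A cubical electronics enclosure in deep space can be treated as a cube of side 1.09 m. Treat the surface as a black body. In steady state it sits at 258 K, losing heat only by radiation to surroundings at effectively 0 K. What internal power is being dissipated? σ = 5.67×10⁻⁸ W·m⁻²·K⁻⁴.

Steady state: P = εσA T⁴.
A = 6L² = 7.129 m²; T⁴ = (258)⁴ = 4.431×10⁹ K⁴.
P = 1.0 × 5.67×10⁻⁸ × 7.129 × 4.431×10⁹.

P ≈ 1790 W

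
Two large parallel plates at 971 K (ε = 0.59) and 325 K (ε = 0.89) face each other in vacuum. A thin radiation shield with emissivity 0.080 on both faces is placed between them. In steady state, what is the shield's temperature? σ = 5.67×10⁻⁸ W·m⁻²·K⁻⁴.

T_s ≈ 815 K

In steady state the net flux on the hot side equals that on the cold side.
σ(T₁⁴−T_s⁴)/D₁ = σ(T_s⁴−T₂⁴)/D₂, with D₁ = 1/ε₁+1/ε_s−1 = 13.19, D₂ = 1/ε_s+1/ε₂−1 = 12.62.
Solve for T_s⁴: T_s⁴ = (D₂·T₁⁴ + D₁·T₂⁴)/(D₁+D₂) = 4.403×10¹¹ K⁴.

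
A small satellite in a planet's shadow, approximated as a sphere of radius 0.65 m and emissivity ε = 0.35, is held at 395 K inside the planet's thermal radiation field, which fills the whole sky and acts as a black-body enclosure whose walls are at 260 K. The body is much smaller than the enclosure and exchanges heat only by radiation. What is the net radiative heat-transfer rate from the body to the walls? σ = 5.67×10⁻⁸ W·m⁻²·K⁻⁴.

P_net ≈ 2080 W

For a small grey body in a large enclosure: P_net = εσA(T_body⁴ − T_wall⁴).
A = 4πr² = 5.309 m²; T_body⁴ − T_wall⁴ = 2.434×10¹⁰ − 4.570×10⁹ = 1.977×10¹⁰ K⁴.
|P_net| = 0.35·5.67×10⁻⁸·5.309·1.977×10¹⁰.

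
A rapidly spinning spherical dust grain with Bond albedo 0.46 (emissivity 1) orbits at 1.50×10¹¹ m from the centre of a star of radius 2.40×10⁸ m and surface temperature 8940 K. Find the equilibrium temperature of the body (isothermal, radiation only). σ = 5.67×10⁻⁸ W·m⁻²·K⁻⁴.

The star's surface emits σT_*⁴; at distance d the flux is S = σT_*⁴(R_*/d)².
S = 5.67×10⁻⁸·(8940)⁴·(2.40×10⁸/1.50×10¹¹)² = 927.2 W/m².
For an isothermal sphere T⁴ = (1−a)S/(4σ) = 2.208×10⁹ K⁴.

T ≈ 217 K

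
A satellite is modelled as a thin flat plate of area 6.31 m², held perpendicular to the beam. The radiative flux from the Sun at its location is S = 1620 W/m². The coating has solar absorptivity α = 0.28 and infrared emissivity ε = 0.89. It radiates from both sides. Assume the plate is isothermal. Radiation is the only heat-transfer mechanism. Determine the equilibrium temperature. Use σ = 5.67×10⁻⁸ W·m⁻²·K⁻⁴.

At equilibrium, absorbed power = emitted power.
Absorbing cross-section = A = 6.310 m²; emitting surface = 2A = 12.62 m² (ratio 2).
αS·A_cross = εσ·A_surf·T⁴  ⇒  T⁴ = αS/(ε·2σ).
T⁴ = 0.280·1620/(0.89·2·5.67×10⁻⁸) = 4.494×10⁹ K⁴.
T = (4.494×10⁹)^(1/4).

T ≈ 259 K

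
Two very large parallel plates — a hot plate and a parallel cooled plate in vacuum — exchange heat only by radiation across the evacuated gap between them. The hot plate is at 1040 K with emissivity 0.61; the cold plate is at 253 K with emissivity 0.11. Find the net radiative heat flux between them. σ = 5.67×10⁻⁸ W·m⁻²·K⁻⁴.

q ≈ 6790 W/m²

For two infinite grey parallel plates, q = σ(T₁⁴ − T₂⁴)/(1/ε₁ + 1/ε₂ − 1).
T₁⁴ − T₂⁴ = 1.170×10¹² − 4.097×10⁹ = 1.166×10¹² K⁴.
1/ε₁ + 1/ε₂ − 1 = 1.639 + 9.091 − 1 = 9.730.
q = 5.67×10⁻⁸ × 1.166×10¹² / 9.730.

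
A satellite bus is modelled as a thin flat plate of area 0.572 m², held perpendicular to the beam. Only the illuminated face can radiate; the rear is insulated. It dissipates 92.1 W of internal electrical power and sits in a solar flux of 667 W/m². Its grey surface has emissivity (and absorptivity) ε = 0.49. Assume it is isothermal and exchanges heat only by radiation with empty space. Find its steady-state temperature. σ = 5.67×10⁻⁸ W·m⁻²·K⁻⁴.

T ≈ 364 K

At steady state, absorbed solar power + internal power = radiated power.
Absorbed: α·S·A_cross = 0.49·667·0.5720 = 186.9 W (cross-section A).
Total input = 186.9 + 92.1 = 279.0 W.
Radiated: εσ·A_surf·T⁴ with A_surf = A = 0.5720 m².
T⁴ = 279.0/(0.49·5.67×10⁻⁸·0.5720) = 1.756×10¹⁰ K⁴.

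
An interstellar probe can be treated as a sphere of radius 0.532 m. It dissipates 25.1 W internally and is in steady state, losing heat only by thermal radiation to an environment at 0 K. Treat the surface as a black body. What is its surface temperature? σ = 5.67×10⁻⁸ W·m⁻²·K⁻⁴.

Steady state: internal power = radiated power, P = εσA T⁴.
Radiating area A = 4πr² = 3.557 m².
T⁴ = P/(εσA) = 25.1/(1.0·5.67×10⁻⁸·3.557) = 1.245×10⁸ K⁴.
T = (1.245×10⁸)^(1/4).

T ≈ 106 K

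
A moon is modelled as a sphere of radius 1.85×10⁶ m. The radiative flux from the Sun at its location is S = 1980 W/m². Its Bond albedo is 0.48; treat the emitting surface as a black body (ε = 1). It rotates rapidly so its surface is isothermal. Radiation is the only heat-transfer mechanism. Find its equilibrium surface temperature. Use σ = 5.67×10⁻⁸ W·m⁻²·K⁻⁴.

At equilibrium, absorbed power = emitted power.
Absorbing cross-section = πr² = 1.075×10¹³ m²; emitting surface = 4πr² = 4.301×10¹³ m² (ratio 4).
(1−a)S·A_cross = εσ·A_surf·T⁴  ⇒  T⁴ = (1−a)S/(4σ).
T⁴ = 0.520·1980/(4·5.67×10⁻⁸) = 4.540×10⁹ K⁴.
T = (4.540×10⁹)^(1/4).

T ≈ 260 K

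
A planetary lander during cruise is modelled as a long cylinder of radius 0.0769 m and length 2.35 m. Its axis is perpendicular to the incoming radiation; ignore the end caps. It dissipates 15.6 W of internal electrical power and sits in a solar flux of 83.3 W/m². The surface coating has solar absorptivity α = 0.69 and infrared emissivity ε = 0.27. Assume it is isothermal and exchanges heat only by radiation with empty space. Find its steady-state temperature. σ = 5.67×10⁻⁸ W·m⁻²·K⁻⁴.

T ≈ 214 K

At steady state, absorbed solar power + internal power = radiated power.
Absorbed: α·S·A_cross = 0.69·83.3·0.3614 = 20.77 W (cross-section 2rL).
Total input = 20.77 + 15.6 = 36.37 W.
Radiated: εσ·A_surf·T⁴ with A_surf = 2πrL = 1.135 m².
T⁴ = 36.37/(0.27·5.67×10⁻⁸·1.135) = 2.093×10⁹ K⁴.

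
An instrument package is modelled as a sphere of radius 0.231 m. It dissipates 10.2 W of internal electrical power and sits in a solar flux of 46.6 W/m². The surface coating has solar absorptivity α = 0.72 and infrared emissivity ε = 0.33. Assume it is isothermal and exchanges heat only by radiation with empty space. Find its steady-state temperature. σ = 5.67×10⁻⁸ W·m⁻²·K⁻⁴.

At steady state, absorbed solar power + internal power = radiated power.
Absorbed: α·S·A_cross = 0.72·46.6·0.1676 = 5.625 W (cross-section πr²).
Total input = 5.625 + 10.2 = 15.82 W.
Radiated: εσ·A_surf·T⁴ with A_surf = 4πr² = 0.6706 m².
T⁴ = 15.82/(0.33·5.67×10⁻⁸·0.6706) = 1.261×10⁹ K⁴.

T ≈ 188 K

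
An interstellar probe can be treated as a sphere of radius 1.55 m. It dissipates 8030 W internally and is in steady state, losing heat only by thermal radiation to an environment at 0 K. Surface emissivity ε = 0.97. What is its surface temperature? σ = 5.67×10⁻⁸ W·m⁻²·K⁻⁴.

T ≈ 264 K

Steady state: internal power = radiated power, P = εσA T⁴.
Radiating area A = 4πr² = 30.19 m².
T⁴ = P/(εσA) = 8030/(0.97·5.67×10⁻⁸·30.19) = 4.836×10⁹ K⁴.
T = (4.836×10⁹)^(1/4).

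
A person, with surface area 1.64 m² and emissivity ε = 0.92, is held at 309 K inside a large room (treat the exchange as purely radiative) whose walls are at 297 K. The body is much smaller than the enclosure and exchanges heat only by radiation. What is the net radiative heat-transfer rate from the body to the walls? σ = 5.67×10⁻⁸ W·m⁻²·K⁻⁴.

For a small grey body in a large enclosure: P_net = εσA(T_body⁴ − T_wall⁴).
A = 1.64 m²; T_body⁴ − T_wall⁴ = 9.117×10⁹ − 7.781×10⁹ = 1.336×10⁹ K⁴.
|P_net| = 0.92·5.67×10⁻⁸·1.640·1.336×10⁹.

P_net ≈ 114 W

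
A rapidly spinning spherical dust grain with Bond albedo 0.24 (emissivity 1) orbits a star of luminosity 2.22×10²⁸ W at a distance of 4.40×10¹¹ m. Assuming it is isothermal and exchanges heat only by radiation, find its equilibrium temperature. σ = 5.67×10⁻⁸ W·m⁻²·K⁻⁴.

First find the stellar flux at distance d: S = L/(4πd²) = 2.22×10²⁸/(4π·(4.40×10¹¹)²) = 9125 W/m².
For an isothermal sphere, absorbed (1−a)S·πr² = emitted σ·4πr²·T⁴, so T⁴ = (1−a)S/(4σ).
T⁴ = 0.760·9125/(4·5.67×10⁻⁸) = 3.058×10¹⁰ K⁴.

T ≈ 418 K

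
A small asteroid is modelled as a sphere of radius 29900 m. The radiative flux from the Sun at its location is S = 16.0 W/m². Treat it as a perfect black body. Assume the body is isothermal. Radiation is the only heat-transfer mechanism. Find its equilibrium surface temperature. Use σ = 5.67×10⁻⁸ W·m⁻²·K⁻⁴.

At equilibrium, absorbed power = emitted power.
Absorbing cross-section = πr² = 2.809×10⁹ m²; emitting surface = 4πr² = 1.123×10¹⁰ m² (ratio 4).
S·A_cross = εσ·A_surf·T⁴  ⇒  T⁴ = S/(4σ).
T⁴ = 1.00·16.0/(4·5.67×10⁻⁸) = 7.055×10⁷ K⁴.
T = (7.055×10⁷)^(1/4).

T ≈ 91.6 K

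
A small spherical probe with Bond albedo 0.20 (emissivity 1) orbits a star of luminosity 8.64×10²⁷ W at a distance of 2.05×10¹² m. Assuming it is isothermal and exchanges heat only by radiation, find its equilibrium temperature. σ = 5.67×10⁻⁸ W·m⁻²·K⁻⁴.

T ≈ 155 K

First find the stellar flux at distance d: S = L/(4πd²) = 8.64×10²⁷/(4π·(2.05×10¹²)²) = 163.6 W/m².
For an isothermal sphere, absorbed (1−a)S·πr² = emitted σ·4πr²·T⁴, so T⁴ = (1−a)S/(4σ).
T⁴ = 0.800·163.6/(4·5.67×10⁻⁸) = 5.771×10⁸ K⁴.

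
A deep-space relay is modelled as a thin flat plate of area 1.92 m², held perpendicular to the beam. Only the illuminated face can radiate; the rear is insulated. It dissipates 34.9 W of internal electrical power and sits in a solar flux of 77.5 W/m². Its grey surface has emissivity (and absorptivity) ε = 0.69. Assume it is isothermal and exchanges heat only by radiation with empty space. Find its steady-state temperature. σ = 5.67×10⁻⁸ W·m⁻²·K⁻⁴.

At steady state, absorbed solar power + internal power = radiated power.
Absorbed: α·S·A_cross = 0.69·77.5·1.920 = 102.7 W (cross-section A).
Total input = 102.7 + 34.9 = 137.6 W.
Radiated: εσ·A_surf·T⁴ with A_surf = A = 1.920 m².
T⁴ = 137.6/(0.69·5.67×10⁻⁸·1.920) = 1.831×10⁹ K⁴.

T ≈ 207 K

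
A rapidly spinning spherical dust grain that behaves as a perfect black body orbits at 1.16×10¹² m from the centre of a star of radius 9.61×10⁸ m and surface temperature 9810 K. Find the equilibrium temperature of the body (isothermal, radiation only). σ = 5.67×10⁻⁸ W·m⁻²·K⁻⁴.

T ≈ 200 K

The star's surface emits σT_*⁴; at distance d the flux is S = σT_*⁴(R_*/d)².
S = 5.67×10⁻⁸·(9810)⁴·(9.61×10⁸/1.16×10¹²)² = 360.4 W/m².
For an isothermal sphere T⁴ = (1−a)S/(4σ) = 1.589×10⁹ K⁴.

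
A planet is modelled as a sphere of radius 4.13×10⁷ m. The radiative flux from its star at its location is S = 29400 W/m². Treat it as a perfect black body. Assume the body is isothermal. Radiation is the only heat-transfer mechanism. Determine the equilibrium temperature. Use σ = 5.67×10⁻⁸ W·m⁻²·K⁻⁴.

T ≈ 600 K

At equilibrium, absorbed power = emitted power.
Absorbing cross-section = πr² = 5.359×10¹⁵ m²; emitting surface = 4πr² = 2.143×10¹⁶ m² (ratio 4).
S·A_cross = εσ·A_surf·T⁴  ⇒  T⁴ = S/(4σ).
T⁴ = 1.00·29400/(4·5.67×10⁻⁸) = 1.296×10¹¹ K⁴.
T = (1.296×10¹¹)^(1/4).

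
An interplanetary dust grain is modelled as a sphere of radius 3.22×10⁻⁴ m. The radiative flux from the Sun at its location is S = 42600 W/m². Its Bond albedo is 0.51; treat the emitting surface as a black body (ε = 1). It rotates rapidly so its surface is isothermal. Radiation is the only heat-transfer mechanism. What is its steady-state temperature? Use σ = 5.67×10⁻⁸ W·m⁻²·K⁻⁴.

At equilibrium, absorbed power = emitted power.
Absorbing cross-section = πr² = 3.257×10⁻⁷ m²; emitting surface = 4πr² = 1.303×10⁻⁶ m² (ratio 4).
(1−a)S·A_cross = εσ·A_surf·T⁴  ⇒  T⁴ = (1−a)S/(4σ).
T⁴ = 0.490·42600/(4·5.67×10⁻⁸) = 9.204×10¹⁰ K⁴.
T = (9.204×10¹⁰)^(1/4).

T ≈ 551 K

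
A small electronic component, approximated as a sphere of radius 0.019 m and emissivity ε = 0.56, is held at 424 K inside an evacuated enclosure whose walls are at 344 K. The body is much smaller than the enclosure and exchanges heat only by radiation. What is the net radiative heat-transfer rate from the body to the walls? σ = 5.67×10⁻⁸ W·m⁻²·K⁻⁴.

For a small grey body in a large enclosure: P_net = εσA(T_body⁴ − T_wall⁴).
A = 4πr² = 0.004536 m²; T_body⁴ − T_wall⁴ = 3.232×10¹⁰ − 1.400×10¹⁰ = 1.832×10¹⁰ K⁴.
|P_net| = 0.56·5.67×10⁻⁸·0.004536·1.832×10¹⁰.

P_net ≈ 2.64 W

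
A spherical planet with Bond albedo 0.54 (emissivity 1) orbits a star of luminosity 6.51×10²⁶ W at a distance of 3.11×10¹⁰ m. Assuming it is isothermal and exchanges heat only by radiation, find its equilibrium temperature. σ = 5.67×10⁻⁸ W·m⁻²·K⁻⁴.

First find the stellar flux at distance d: S = L/(4πd²) = 6.51×10²⁶/(4π·(3.11×10¹⁰)²) = 53560 W/m².
For an isothermal sphere, absorbed (1−a)S·πr² = emitted σ·4πr²·T⁴, so T⁴ = (1−a)S/(4σ).
T⁴ = 0.460·53560/(4·5.67×10⁻⁸) = 1.086×10¹¹ K⁴.

T ≈ 574 K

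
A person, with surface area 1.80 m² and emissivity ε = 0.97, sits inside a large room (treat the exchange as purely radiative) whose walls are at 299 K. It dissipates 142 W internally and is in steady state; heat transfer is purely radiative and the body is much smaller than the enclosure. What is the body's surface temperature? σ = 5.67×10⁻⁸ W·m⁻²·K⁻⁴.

T ≈ 312 K

For a small grey body in a large enclosure, net radiated power = εσA(T⁴ − T_w⁴).
Steady state: P = εσA(T⁴ − T_w⁴) with A = 1.80 m².
T⁴ = P/(εσA) + T_w⁴ = 142/(0.97·5.67×10⁻⁸·1.800) + (299)⁴
    = 1.434×10⁹ + 7.993×10⁹ = 9.427×10⁹ K⁴.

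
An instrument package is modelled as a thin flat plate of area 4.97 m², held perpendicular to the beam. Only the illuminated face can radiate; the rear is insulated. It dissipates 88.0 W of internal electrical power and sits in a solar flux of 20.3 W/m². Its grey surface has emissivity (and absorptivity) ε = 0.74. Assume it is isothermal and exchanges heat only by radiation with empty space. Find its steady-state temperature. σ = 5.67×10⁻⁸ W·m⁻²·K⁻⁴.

At steady state, absorbed solar power + internal power = radiated power.
Absorbed: α·S·A_cross = 0.74·20.3·4.970 = 74.66 W (cross-section A).
Total input = 74.66 + 88.0 = 162.7 W.
Radiated: εσ·A_surf·T⁴ with A_surf = A = 4.970 m².
T⁴ = 162.7/(0.74·5.67×10⁻⁸·4.970) = 7.800×10⁸ K⁴.

T ≈ 167 K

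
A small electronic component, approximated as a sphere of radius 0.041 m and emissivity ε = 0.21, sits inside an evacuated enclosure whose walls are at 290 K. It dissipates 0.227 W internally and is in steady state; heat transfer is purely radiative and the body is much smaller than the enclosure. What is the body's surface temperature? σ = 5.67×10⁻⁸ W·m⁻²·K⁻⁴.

For a small grey body in a large enclosure, net radiated power = εσA(T⁴ − T_w⁴).
Steady state: P = εσA(T⁴ − T_w⁴) with A = 4πr² = 0.02112 m².
T⁴ = P/(εσA) + T_w⁴ = 0.227/(0.21·5.67×10⁻⁸·0.02112) + (290)⁴
    = 9.025×10⁸ + 7.073×10⁹ = 7.975×10⁹ K⁴.

T ≈ 299 K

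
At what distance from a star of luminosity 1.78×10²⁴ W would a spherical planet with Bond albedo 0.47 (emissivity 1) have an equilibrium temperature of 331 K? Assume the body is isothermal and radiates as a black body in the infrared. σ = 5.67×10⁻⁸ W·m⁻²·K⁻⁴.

For an isothermal black-emitting sphere, (1−a)S·πr² = σ·4πr²·T⁴ ⇒ S = 4σT⁴/(1−a).
S = 4·5.67×10⁻⁸·(331)⁴/0.530 = 5137 W/m².
Flux falls as S = L/(4πd²), so d = √(L/(4πS)) = √(1.78×10²⁴/(4π·5137)).

d ≈ 5.25×10⁹ m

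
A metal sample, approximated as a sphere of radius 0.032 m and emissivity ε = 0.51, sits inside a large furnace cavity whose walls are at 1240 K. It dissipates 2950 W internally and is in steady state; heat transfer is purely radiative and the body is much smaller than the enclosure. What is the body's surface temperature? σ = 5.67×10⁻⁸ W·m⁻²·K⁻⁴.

T ≈ 1790 K

For a small grey body in a large enclosure, net radiated power = εσA(T⁴ − T_w⁴).
Steady state: P = εσA(T⁴ − T_w⁴) with A = 4πr² = 0.01287 m².
T⁴ = P/(εσA) + T_w⁴ = 2950/(0.51·5.67×10⁻⁸·0.01287) + (1240)⁴
    = 7.928×10¹² + 2.364×10¹² = 1.029×10¹³ K⁴.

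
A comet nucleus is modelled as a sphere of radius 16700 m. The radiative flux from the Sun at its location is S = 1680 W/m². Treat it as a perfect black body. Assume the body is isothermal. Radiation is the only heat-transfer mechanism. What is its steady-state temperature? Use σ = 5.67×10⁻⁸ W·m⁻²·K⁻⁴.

T ≈ 293 K

At equilibrium, absorbed power = emitted power.
Absorbing cross-section = πr² = 8.762×10⁸ m²; emitting surface = 4πr² = 3.505×10⁹ m² (ratio 4).
S·A_cross = εσ·A_surf·T⁴  ⇒  T⁴ = S/(4σ).
T⁴ = 1.00·1680/(4·5.67×10⁻⁸) = 7.407×10⁹ K⁴.
T = (7.407×10⁹)^(1/4).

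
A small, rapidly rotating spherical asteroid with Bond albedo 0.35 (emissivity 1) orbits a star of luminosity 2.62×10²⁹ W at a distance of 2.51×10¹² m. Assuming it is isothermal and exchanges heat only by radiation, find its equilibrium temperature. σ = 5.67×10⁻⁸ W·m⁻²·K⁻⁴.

First find the stellar flux at distance d: S = L/(4πd²) = 2.62×10²⁹/(4π·(2.51×10¹²)²) = 3309 W/m².
For an isothermal sphere, absorbed (1−a)S·πr² = emitted σ·4πr²·T⁴, so T⁴ = (1−a)S/(4σ).
T⁴ = 0.650·3309/(4·5.67×10⁻⁸) = 9.484×10⁹ K⁴.

T ≈ 312 K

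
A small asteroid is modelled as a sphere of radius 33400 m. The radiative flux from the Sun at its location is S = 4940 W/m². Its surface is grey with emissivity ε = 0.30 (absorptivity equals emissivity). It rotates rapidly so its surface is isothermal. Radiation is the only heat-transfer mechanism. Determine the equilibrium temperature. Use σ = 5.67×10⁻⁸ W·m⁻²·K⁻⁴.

T ≈ 384 K

At equilibrium, absorbed power = emitted power.
Absorbing cross-section = πr² = 3.505×10⁹ m²; emitting surface = 4πr² = 1.402×10¹⁰ m² (ratio 4).
εS·A_cross = εσ·A_surf·T⁴  ⇒  T⁴ = S/(4σ)   (ε cancels).
T⁴ = 4940/(4·5.67×10⁻⁸) = 2.178×10¹⁰ K⁴.
T = (2.178×10¹⁰)^(1/4).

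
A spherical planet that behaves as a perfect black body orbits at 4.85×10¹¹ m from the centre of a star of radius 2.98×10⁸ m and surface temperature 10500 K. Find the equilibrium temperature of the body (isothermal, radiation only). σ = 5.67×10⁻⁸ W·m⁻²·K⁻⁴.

The star's surface emits σT_*⁴; at distance d the flux is S = σT_*⁴(R_*/d)².
S = 5.67×10⁻⁸·(10500)⁴·(2.98×10⁸/4.85×10¹¹)² = 260.2 W/m².
For an isothermal sphere T⁴ = (1−a)S/(4σ) = 1.147×10⁹ K⁴.

T ≈ 184 K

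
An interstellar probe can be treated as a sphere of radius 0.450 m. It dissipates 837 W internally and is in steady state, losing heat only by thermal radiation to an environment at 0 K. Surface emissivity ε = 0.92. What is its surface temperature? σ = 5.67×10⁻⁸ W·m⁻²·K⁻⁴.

T ≈ 282 K

Steady state: internal power = radiated power, P = εσA T⁴.
Radiating area A = 4πr² = 2.545 m².
T⁴ = P/(εσA) = 837/(0.92·5.67×10⁻⁸·2.545) = 6.306×10⁹ K⁴.
T = (6.306×10⁹)^(1/4).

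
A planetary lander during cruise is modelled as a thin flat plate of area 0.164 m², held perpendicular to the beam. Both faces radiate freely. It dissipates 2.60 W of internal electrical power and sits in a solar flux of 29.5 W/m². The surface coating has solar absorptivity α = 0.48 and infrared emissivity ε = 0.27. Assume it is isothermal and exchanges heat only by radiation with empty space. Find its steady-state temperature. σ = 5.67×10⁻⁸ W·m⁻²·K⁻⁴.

T ≈ 177 K

At steady state, absorbed solar power + internal power = radiated power.
Absorbed: α·S·A_cross = 0.48·29.5·0.1640 = 2.322 W (cross-section A).
Total input = 2.322 + 2.60 = 4.922 W.
Radiated: εσ·A_surf·T⁴ with A_surf = 2A = 0.3280 m².
T⁴ = 4.922/(0.27·5.67×10⁻⁸·0.3280) = 9.803×10⁸ K⁴.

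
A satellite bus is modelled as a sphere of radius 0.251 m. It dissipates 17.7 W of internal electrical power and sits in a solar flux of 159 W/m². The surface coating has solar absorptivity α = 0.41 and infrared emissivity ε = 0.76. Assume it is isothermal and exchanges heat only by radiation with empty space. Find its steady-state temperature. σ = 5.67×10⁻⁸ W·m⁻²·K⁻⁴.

T ≈ 173 K

At steady state, absorbed solar power + internal power = radiated power.
Absorbed: α·S·A_cross = 0.41·159·0.1979 = 12.90 W (cross-section πr²).
Total input = 12.90 + 17.7 = 30.60 W.
Radiated: εσ·A_surf·T⁴ with A_surf = 4πr² = 0.7917 m².
T⁴ = 30.60/(0.76·5.67×10⁻⁸·0.7917) = 8.970×10⁸ K⁴.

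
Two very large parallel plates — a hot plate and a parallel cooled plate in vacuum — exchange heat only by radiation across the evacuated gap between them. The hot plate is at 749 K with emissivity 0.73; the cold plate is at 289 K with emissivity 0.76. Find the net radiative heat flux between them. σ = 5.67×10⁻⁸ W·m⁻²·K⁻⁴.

For two infinite grey parallel plates, q = σ(T₁⁴ − T₂⁴)/(1/ε₁ + 1/ε₂ − 1).
T₁⁴ − T₂⁴ = 3.147×10¹¹ − 6.976×10⁹ = 3.077×10¹¹ K⁴.
1/ε₁ + 1/ε₂ − 1 = 1.370 + 1.316 − 1 = 1.686.
q = 5.67×10⁻⁸ × 3.077×10¹¹ / 1.686.

q ≈ 10400 W/m²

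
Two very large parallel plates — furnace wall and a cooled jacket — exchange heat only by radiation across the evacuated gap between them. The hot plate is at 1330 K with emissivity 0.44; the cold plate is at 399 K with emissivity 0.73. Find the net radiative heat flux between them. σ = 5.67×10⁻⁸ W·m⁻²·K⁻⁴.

For two infinite grey parallel plates, q = σ(T₁⁴ − T₂⁴)/(1/ε₁ + 1/ε₂ − 1).
T₁⁴ − T₂⁴ = 3.129×10¹² − 2.534×10¹⁰ = 3.104×10¹² K⁴.
1/ε₁ + 1/ε₂ − 1 = 2.273 + 1.370 − 1 = 2.643.
q = 5.67×10⁻⁸ × 3.104×10¹² / 2.643.

q ≈ 66600 W/m²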